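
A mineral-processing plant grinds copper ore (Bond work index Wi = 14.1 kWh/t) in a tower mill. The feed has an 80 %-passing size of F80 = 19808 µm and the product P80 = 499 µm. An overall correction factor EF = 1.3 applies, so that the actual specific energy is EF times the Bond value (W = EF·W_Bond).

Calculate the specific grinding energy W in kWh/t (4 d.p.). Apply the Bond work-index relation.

Bond:  W = 10 Wi (1/√P − 1/√F)
1/√499 = 0.044766;  1/√19808 = 0.007105
W = 10·14.1·(0.044766 − 0.007105) = 5.3102 kWh/t
Apply correction: 5.3102 × 1.3 = 6.9032 kWh/t

W = 6.9032 kWh/t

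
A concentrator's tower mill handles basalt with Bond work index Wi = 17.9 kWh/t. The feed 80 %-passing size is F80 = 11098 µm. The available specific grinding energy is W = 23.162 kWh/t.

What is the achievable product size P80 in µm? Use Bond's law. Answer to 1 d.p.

P80 = 51.8 µm

W = 10 Wi / √P80 − 10 Wi / √F80
⇒ 1/√P80 = W/(10 Wi) + 1/√F80
  = 23.1620/(10·17.9) + 1/√11098 = 0.129397 + 0.009492 = 0.138889
P80 = (1/0.138889)² = 7.2000² = 51.84 µm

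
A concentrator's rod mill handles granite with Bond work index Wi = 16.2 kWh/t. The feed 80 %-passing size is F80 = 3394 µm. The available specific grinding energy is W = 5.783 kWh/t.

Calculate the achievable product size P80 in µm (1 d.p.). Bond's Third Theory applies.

P80 = 357.9 µm

W = 10·Wi·(P80^(-½) − F80^(-½))
P80^(−½) = W/(10 Wi) + F80^(−½)
  = 5.7830/(10·16.2) + 1/√3394 = 0.035698 + 0.017165 = 0.052863
P80 = (1/0.052863)² = 18.9170² = 357.85 µm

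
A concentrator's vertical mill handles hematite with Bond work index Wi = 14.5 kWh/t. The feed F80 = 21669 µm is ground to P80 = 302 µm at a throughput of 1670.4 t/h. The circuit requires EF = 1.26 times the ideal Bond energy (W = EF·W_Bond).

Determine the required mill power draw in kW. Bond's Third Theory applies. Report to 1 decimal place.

W_Bond = 10·Wi·(1/√P₈₀ − 1/√F₈₀)
W = 10·14.5·(1/√302 − 1/√21669) = 10·14.5·(0.050750) = 7.3588 kWh/t
Apply correction: 7.3588 × 1.26 = 9.2721 kWh/t
Mill draw = 9.2721 × 1670.4 = 15488.1 kW

P = 15488.1 kW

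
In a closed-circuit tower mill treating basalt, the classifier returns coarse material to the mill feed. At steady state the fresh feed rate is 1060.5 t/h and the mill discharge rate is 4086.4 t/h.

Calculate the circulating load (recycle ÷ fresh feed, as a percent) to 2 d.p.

M = F + R at steady state, so:
R = M − F = 4086.4 − 1060.5 = 3025.9 t/h
CL = 100·R/F = 100·3025.9/1060.5 = 285.33 %

CL = 285.33 %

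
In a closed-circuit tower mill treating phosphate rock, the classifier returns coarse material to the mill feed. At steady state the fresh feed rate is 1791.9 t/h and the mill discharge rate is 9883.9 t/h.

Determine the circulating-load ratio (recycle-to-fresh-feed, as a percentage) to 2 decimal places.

CL = 451.59 %

M = F + R at steady state, so:
R = M − F = 9883.9 − 1791.9 = 8092.0 t/h
CL = 100·R/F = 100·8092.0/1791.9 = 451.59 %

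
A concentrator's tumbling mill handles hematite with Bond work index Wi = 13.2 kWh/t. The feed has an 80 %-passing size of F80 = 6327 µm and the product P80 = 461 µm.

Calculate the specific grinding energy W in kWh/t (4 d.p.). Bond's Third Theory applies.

W = 4.4884 kWh/t

W = 10·Wi·(P80^(-½) − F80^(-½))
1/√461 = 0.046575;  1/√6327 = 0.012572
W = 10·13.2·(0.046575 − 0.012572) = 4.4884 kWh/t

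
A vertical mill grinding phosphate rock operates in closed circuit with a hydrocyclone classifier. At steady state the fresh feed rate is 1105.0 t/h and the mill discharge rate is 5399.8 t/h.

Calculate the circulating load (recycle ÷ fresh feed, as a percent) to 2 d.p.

M = F + R at steady state, so:
R = M − F = 5399.8 − 1105.0 = 4294.8 t/h
CL = 100·R/F = 100·4294.8/1105.0 = 388.67 %

CL = 388.67 %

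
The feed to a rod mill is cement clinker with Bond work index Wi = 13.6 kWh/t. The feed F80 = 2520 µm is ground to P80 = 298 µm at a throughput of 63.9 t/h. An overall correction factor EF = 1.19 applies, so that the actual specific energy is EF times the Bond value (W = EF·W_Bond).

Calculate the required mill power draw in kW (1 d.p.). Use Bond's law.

W = 10·Wi·[P80^(−½) − F80^(−½)]
W = 10·13.6·(1/√298 − 1/√2520) = 10·13.6·(0.038008) = 5.1691 kWh/t
Apply correction: 5.1691 × 1.19 = 6.1512 kWh/t
Power = W × throughput = 6.1512 kWh/t × 63.9 t/h = 393.1 kW

P = 393.1 kW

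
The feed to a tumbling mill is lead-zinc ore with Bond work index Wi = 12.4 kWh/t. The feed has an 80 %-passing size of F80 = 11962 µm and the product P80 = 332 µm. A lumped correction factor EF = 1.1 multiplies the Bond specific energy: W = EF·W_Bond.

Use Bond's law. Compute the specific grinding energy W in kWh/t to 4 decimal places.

W = 10·Wi·(P80^(-½) − F80^(-½))
1/√332 = 0.054882;  1/√11962 = 0.009143
W = 10·12.4·(0.054882 − 0.009143) = 5.6716 kWh/t
W_actual = 1.1 × 5.6716 = 6.2388 kWh/t

W = 6.2388 kWh/t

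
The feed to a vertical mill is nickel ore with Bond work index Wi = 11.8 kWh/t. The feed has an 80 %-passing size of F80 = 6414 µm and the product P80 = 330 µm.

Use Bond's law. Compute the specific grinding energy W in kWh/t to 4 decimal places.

W = 10 Wi (1/√P80 − 1/√F80)  [Bond]
1/√330 = 0.055048;  1/√6414 = 0.012486
W = 10·11.8·(0.055048 − 0.012486) = 5.0223 kWh/t

W = 5.0223 kWh/t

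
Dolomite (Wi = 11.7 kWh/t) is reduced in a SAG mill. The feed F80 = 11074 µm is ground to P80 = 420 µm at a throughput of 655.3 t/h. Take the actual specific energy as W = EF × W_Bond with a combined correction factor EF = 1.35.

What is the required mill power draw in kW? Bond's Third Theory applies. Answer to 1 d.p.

W = 10·Wi·[P80^(−½) − F80^(−½)]
W = 10·11.7·(1/√420 − 1/√11074) = 10·11.7·(0.039292) = 4.5972 kWh/t
Apply correction: 4.5972 × 1.35 = 6.2062 kWh/t
P_mill = W·ṁ = 6.2062·655.3 = 4066.9 kW

P = 4066.9 kW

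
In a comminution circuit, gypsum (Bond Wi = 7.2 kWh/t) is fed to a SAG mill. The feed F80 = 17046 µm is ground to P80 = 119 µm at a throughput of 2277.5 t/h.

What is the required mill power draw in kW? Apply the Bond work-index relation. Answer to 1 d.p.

P = 13776.1 kW

W = 10 Wi / √P80 − 10 Wi / √F80
W = 10·7.2·(1/√119 − 1/√17046) = 10·7.2·(0.084011) = 6.0488 kWh/t
P = W·T = 6.0488·2277.5 = 13776.1 kW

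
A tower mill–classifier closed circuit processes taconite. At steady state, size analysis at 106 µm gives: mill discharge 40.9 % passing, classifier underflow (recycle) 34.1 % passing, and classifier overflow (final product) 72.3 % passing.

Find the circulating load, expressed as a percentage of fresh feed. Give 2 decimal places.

CL = 461.76 %

Classifier node, passing 106 µm:
(1+r)d = ru + o → r = (o−d)/(d−u)
r = (72.3 − 40.9)/(40.9 − 34.1) = 31.4/6.8 = 4.6176
CL = 100·r = 461.76 %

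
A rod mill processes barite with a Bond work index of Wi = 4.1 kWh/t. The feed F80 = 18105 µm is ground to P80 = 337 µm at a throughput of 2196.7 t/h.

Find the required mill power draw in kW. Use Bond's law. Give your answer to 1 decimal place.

P = 4236.8 kW

W = 10 Wi (1/√P80 − 1/√F80)  [Bond]
W = 10·4.1·(1/√337 − 1/√18105) = 10·4.1·(0.047042) = 1.9287 kWh/t
P_mill = W·ṁ = 1.9287·2196.7 = 4236.8 kW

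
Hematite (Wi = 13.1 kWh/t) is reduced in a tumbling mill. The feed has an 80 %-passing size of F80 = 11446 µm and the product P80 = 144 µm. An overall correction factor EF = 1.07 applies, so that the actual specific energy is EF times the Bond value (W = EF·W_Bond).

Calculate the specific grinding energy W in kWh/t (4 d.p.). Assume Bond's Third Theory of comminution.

W = 10.3707 kWh/t

W = 10 Wi (P80^-0.5 − F80^-0.5)
1/√144 = 0.083333;  1/√11446 = 0.009347
W = 10·13.1·(0.083333 − 0.009347) = 9.6922 kWh/t
With EF = 1.07: W = 9.6922·1.07 = 10.3707 kWh/t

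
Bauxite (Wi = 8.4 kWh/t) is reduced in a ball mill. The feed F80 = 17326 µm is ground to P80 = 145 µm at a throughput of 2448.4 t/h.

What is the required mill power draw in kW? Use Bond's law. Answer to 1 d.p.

Bond: W = 10·Wi·(1/√P80 − 1/√F80)
W = 10·8.4·(1/√145 − 1/√17326) = 10·8.4·(0.075448) = 6.3377 kWh/t
P_mill = W·ṁ = 6.3377·2448.4 = 15517.1 kW

P = 15517.1 kW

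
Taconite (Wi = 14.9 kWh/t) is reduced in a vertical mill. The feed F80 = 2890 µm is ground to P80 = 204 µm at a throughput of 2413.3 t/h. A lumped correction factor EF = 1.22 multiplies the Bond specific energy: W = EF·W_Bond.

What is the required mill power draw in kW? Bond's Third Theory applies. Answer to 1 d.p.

P = 22554.1 kW

W = 10 Wi (1/√P80 − 1/√F80)  [Bond]
W = 10·14.9·(1/√204 − 1/√2890) = 10·14.9·(0.051412) = 7.6604 kWh/t
With EF = 1.22: W = 7.6604·1.22 = 9.3457 kWh/t
P_mill = W·ṁ = 9.3457·2413.3 = 22554.1 kW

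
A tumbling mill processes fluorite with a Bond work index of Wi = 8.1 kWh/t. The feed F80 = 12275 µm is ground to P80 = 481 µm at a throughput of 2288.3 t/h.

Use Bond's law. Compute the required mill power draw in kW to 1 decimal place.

W_Bond = 10·Wi·(1/√P₈₀ − 1/√F₈₀)
W = 10·8.1·(1/√481 − 1/√12275) = 10·8.1·(0.036570) = 2.9622 kWh/t
P_mill = W·ṁ = 2.9622·2288.3 = 6778.4 kW

P = 6778.4 kW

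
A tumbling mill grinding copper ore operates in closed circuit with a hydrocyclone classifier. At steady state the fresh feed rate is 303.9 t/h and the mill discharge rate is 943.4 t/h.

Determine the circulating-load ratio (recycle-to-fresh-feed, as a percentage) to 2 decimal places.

Mill node: discharge = fresh + recycle.
R = M − F = 943.4 − 303.9 = 639.5 t/h
CL = 100·R/F = 100·639.5/303.9 = 210.43 %

CL = 210.43 %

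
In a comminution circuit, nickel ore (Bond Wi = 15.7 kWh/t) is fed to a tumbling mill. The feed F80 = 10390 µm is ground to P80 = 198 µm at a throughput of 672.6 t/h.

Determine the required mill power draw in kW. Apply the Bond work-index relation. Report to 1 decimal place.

Bond: W = 10·Wi·(1/√P80 − 1/√F80)
W = 10·15.7·(1/√198 − 1/√10390) = 10·15.7·(0.061256) = 9.6173 kWh/t
P_mill = W·ṁ = 9.6173·672.6 = 6468.6 kW

P = 6468.6 kW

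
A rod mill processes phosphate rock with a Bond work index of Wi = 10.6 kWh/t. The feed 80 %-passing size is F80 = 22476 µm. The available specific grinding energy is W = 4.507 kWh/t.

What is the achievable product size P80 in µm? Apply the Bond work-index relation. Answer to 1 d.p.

P80 = 413.3 µm

W = 10 Wi (P80^-0.5 − F80^-0.5)
⇒ 1/√P80 = W/(10·Wi) + 1/√F80
  = 4.5070/(10·10.6) + 1/√22476 = 0.042519 + 0.006670 = 0.049189
P80 = (1/0.049189)² = 20.3297² = 413.30 µm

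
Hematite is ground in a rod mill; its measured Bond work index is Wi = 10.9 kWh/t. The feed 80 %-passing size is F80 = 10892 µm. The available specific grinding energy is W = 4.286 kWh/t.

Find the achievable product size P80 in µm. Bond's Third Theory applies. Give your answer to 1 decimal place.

P80 = 418.1 µm

W = 10 Wi (P80^-0.5 − F80^-0.5)
⇒ 1/√P80 = W/(10·Wi) + 1/√F80
  = 4.2860/(10·10.9) + 1/√10892 = 0.039321 + 0.009582 = 0.048903
P80 = (1/0.048903)² = 20.4487² = 418.15 µm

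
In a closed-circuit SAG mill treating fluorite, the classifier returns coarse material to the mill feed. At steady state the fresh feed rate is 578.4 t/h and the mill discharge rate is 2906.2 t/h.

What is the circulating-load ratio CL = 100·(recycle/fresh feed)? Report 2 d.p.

CL = 402.46 %

Steady state: M = F + R.
R = M − F = 2906.2 − 578.4 = 2327.8 t/h
CL = 100·R/F = 100·2327.8/578.4 = 402.46 %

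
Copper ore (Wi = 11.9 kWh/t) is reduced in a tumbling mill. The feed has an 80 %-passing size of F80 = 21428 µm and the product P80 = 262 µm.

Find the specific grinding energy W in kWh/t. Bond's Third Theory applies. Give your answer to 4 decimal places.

W = 6.5389 kWh/t

W_Bond = 10·Wi·(1/√P₈₀ − 1/√F₈₀)
1/√262 = 0.061780;  1/√21428 = 0.006831
W = 10·11.9·(0.061780 − 0.006831) = 6.5389 kWh/t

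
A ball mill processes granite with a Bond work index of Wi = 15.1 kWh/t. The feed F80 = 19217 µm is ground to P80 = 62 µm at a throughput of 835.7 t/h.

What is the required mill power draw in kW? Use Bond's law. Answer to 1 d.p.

W_Bond = 10·Wi·(1/√P₈₀ − 1/√F₈₀)
W = 10·15.1·(1/√62 − 1/√19217) = 10·15.1·(0.119786) = 18.0878 kWh/t
P_mill = W·ṁ = 18.0878·835.7 = 15115.9 kW

P = 15115.9 kW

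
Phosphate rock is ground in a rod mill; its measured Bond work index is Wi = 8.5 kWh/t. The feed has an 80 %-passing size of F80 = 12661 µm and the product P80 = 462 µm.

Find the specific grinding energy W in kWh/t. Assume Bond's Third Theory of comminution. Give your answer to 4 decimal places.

W = 10·Wi·(P80^(-½) − F80^(-½))
1/√462 = 0.046524;  1/√12661 = 0.008887
W = 10·8.5·(0.046524 − 0.008887) = 3.1991 kWh/t

W = 3.1991 kWh/t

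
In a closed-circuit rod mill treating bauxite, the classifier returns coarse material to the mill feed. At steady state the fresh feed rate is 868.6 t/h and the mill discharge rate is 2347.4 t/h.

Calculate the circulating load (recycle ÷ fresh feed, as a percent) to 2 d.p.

Steady state: M = F + R.
R = M − F = 2347.4 − 868.6 = 1478.8 t/h
CL = 100·R/F = 100·1478.8/868.6 = 170.25 %

CL = 170.25 %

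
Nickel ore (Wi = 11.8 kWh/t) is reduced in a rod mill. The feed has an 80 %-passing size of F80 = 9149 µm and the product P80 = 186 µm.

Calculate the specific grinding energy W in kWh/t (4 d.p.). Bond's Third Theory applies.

W = 10·Wi·[P80^(−½) − F80^(−½)]
1/√186 = 0.073324;  1/√9149 = 0.010455
W = 10·11.8·(0.073324 − 0.010455) = 7.4185 kWh/t

W = 7.4185 kWh/t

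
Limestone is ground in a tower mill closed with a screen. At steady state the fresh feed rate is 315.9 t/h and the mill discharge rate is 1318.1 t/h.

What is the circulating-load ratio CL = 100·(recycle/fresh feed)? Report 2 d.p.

Discharge = new feed + return, hence
R = M − F = 1318.1 − 315.9 = 1002.2 t/h
CL = 100·R/F = 100·1002.2/315.9 = 317.25 %

CL = 317.25 %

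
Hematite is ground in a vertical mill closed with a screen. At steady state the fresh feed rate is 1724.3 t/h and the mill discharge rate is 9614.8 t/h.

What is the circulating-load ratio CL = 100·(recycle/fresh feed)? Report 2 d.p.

CL = 457.61 %

Mill node: discharge = fresh + recycle.
R = M − F = 9614.8 − 1724.3 = 7890.5 t/h
CL = 100·R/F = 100·7890.5/1724.3 = 457.61 %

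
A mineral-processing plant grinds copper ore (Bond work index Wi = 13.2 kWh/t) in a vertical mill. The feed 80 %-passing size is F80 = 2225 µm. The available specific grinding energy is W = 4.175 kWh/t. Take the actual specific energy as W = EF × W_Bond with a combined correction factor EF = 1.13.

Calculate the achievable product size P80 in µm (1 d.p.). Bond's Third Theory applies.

Bond:  W = 10 Wi (1/√P − 1/√F)
W_Bond = W / EF = 4.175 / 1.13 = 3.6947 kWh/t
⇒ 1/√P80 = W_Bond/(10·Wi) + 1/√F80
  = 3.6947/(10·13.2) + 1/√2225 = 0.027990 + 0.021200 = 0.049190
P80 = (1/0.049190)² = 20.3293² = 413.28 µm

P80 = 413.3 µm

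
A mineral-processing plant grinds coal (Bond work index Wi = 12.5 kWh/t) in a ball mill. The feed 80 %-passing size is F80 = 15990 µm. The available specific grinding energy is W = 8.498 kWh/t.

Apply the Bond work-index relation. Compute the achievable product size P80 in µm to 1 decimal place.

P80 = 173.6 µm

W = 10·Wi·(P80^(-½) − F80^(-½))
⇒ 1/√P80 = W/(10 Wi) + 1/√F80
  = 8.4980/(10·12.5) + 1/√15990 = 0.067984 + 0.007908 = 0.075892
P80 = (1/0.075892)² = 13.1766² = 173.62 µm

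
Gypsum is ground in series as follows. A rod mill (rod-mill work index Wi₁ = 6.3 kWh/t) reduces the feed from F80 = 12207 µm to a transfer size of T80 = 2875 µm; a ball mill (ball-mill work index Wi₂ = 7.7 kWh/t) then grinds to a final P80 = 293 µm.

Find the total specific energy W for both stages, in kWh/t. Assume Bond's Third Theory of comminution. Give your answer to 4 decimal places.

W = 3.6671 kWh/t

W_Bond = 10·Wi·(1/√P₈₀ − 1/√F₈₀)
Stage 1 (12207→2875 µm, Wi₁=6.3): W₁ = 10·6.3·(0.018650 − 0.009051) = 0.6047 kWh/t
Stage 2 (2875→293 µm, Wi₂=7.7): W₂ = 10·7.7·(0.058421 − 0.018650) = 3.0623 kWh/t
W = W₁ + W₂ = 0.6047 + 3.0623 = 3.6671 kWh/t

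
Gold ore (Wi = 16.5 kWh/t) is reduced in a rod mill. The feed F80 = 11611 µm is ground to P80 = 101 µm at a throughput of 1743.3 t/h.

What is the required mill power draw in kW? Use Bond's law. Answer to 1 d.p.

W = 10·Wi·(P80^(-½) − F80^(-½))
W = 10·16.5·(1/√101 − 1/√11611) = 10·16.5·(0.090223) = 14.8869 kWh/t
Power = W × throughput = 14.8869 kWh/t × 1743.3 t/h = 25952.3 kW

P = 25952.3 kW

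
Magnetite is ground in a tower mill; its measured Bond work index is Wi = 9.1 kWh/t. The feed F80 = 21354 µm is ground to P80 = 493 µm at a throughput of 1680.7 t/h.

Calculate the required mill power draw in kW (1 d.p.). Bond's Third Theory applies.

P = 5841.6 kW

W_Bond = 10·Wi·(1/√P₈₀ − 1/√F₈₀)
W = 10·9.1·(1/√493 − 1/√21354) = 10·9.1·(0.038195) = 3.4757 kWh/t
Mill draw = 3.4757 × 1680.7 = 5841.6 kW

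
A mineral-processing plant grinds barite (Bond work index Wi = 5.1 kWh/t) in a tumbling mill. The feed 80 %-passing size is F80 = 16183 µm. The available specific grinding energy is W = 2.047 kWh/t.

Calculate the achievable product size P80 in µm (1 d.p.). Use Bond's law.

Bond: W = 10·Wi·(1/√P80 − 1/√F80)
P80^-0.5 = F80^-0.5 + W/(10 Wi)
  = 2.0470/(10·5.1) + 1/√16183 = 0.040137 + 0.007861 = 0.047998
P80 = (1/0.047998)² = 20.8341² = 434.06 µm

P80 = 434.1 µm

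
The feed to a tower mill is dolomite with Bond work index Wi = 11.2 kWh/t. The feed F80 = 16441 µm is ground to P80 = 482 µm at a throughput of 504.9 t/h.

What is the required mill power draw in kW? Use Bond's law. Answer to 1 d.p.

P = 2134.7 kW

W = 10 Wi / √P80 − 10 Wi / √F80
W = 10·11.2·(1/√482 − 1/√16441) = 10·11.2·(0.037750) = 4.2280 kWh/t
P_mill = W·ṁ = 4.2280·504.9 = 2134.7 kW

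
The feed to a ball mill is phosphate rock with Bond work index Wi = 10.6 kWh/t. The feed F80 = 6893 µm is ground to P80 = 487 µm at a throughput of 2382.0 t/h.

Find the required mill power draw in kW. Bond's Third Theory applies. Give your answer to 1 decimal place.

W = 10 Wi (1/√P80 − 1/√F80)  [Bond]
W = 10·10.6·(1/√487 − 1/√6893) = 10·10.6·(0.033270) = 3.5266 kWh/t
P = W·T = 3.5266·2382.0 = 8400.3 kW

P = 8400.3 kW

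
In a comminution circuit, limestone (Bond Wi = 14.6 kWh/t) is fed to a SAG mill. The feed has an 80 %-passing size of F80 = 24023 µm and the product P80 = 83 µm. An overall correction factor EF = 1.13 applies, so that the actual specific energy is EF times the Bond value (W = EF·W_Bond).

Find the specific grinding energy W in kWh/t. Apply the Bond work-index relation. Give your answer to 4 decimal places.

W = 10 Wi (1/√P80 − 1/√F80)  [Bond]
1/√83 = 0.109764;  1/√24023 = 0.006452
W = 10·14.6·(0.109764 − 0.006452) = 15.0836 kWh/t
With EF = 1.13: W = 15.0836·1.13 = 17.0445 kWh/t

W = 17.0445 kWh/t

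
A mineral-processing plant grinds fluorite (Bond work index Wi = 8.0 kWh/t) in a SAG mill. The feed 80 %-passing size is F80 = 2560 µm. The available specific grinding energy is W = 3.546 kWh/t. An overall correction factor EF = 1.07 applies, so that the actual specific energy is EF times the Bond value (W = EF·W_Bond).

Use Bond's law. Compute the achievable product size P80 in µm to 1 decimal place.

Bond:  W = 10 Wi (1/√P − 1/√F)
W_Bond = W / EF = 3.546 / 1.07 = 3.3140 kWh/t
⇒ 1/√P80 = W_Bond/(10 Wi) + 1/√F80
  = 3.3140/(10·8.0) + 1/√2560 = 0.041425 + 0.019764 = 0.061189
P80 = (1/0.061189)² = 16.3427² = 267.08 µm

P80 = 267.1 µm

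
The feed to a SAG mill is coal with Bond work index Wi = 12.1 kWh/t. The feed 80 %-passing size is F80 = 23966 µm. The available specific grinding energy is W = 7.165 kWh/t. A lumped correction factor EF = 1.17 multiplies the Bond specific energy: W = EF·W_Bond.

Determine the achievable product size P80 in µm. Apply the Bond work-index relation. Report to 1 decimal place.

P80 = 307.0 µm

W = 10·Wi·[P80^(−½) − F80^(−½)]
W_Bond = W / EF = 7.165 / 1.17 = 6.1239 kWh/t
⇒ 1/√P80 = W_Bond/(10 Wi) + 1/√F80
  = 6.1239/(10·12.1) + 1/√23966 = 0.050611 + 0.006460 = 0.057071
P80 = (1/0.057071)² = 17.5222² = 307.03 µm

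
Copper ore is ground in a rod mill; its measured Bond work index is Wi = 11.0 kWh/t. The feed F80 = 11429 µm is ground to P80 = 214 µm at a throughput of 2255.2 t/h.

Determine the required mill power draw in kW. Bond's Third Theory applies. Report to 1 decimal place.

W = 10 Wi / √P80 − 10 Wi / √F80
W = 10·11.0·(1/√214 − 1/√11429) = 10·11.0·(0.059005) = 6.4905 kWh/t
Power = W × throughput = 6.4905 kWh/t × 2255.2 t/h = 14637.4 kW

P = 14637.4 kW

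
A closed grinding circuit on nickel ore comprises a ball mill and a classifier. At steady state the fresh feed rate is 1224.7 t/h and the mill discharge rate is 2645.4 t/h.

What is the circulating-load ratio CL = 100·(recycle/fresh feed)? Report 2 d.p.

CL = 116.00 %

M = F + R at steady state, so:
R = M − F = 2645.4 − 1224.7 = 1420.7 t/h
CL = 100·R/F = 100·1420.7/1224.7 = 116.00 %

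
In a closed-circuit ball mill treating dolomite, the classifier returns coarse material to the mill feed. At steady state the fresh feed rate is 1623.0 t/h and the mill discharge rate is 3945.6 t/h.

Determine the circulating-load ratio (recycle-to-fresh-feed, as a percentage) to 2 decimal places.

Steady state: M = F + R.
R = M − F = 3945.6 − 1623.0 = 2322.6 t/h
CL = 100·R/F = 100·2322.6/1623.0 = 143.11 %

CL = 143.11 %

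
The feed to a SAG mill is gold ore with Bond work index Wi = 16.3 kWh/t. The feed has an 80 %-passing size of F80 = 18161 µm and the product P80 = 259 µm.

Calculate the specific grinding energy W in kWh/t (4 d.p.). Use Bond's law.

W = 8.9188 kWh/t

W = 10 Wi (1/√P80 − 1/√F80)  [Bond]
1/√259 = 0.062137;  1/√18161 = 0.007420
W = 10·16.3·(0.062137 − 0.007420) = 8.9188 kWh/t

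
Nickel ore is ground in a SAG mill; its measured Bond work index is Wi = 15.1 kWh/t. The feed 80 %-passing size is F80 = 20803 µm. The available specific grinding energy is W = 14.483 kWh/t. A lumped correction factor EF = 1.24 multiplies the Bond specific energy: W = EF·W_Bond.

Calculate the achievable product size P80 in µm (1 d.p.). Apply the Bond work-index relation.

W = 10·Wi·[P80^(−½) − F80^(−½)]
W_Bond = W / EF = 14.483 / 1.24 = 11.6798 kWh/t
P80^(−½) = W_Bond/(10 Wi) + F80^(−½)
  = 11.6798/(10·15.1) + 1/√20803 = 0.077350 + 0.006933 = 0.084283
P80 = (1/0.084283)² = 11.8648² = 140.77 µm

P80 = 140.8 µm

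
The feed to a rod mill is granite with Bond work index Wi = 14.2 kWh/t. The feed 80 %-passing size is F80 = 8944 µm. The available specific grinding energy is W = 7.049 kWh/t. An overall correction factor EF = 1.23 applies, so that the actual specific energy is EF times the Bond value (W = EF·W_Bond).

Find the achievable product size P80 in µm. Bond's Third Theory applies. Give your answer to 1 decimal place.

P80 = 385.5 µm

W = 10·Wi·[P80^(−½) − F80^(−½)]
W_Bond = W / EF = 7.049 / 1.23 = 5.7309 kWh/t
1/√P80 = 1/√F80 + W_Bond/(10·Wi)
  = 5.7309/(10·14.2) + 1/√8944 = 0.040358 + 0.010574 = 0.050932
P80 = (1/0.050932)² = 19.6339² = 385.49 µm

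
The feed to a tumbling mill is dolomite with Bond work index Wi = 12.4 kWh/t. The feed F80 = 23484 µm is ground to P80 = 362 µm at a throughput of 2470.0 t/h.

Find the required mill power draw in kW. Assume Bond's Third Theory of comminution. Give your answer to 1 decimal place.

Bond:  W = 10 Wi (1/√P − 1/√F)
W = 10·12.4·(1/√362 − 1/√23484) = 10·12.4·(0.046033) = 5.7081 kWh/t
P = W·T = 5.7081·2470.0 = 14099.1 kW

P = 14099.1 kW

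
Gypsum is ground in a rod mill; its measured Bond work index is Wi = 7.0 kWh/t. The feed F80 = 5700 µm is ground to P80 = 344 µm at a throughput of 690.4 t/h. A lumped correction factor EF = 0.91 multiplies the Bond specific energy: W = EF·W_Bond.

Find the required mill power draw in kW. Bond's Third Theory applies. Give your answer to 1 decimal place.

P = 1788.7 kW

W_Bond = 10·Wi·(1/√P₈₀ − 1/√F₈₀)
W = 10·7.0·(1/√344 − 1/√5700) = 10·7.0·(0.040671) = 2.8470 kWh/t
Corrected W = EF·W_Bond = 0.91·2.8470 = 2.5907 kWh/t
Mill draw = 2.5907 × 690.4 = 1788.7 kW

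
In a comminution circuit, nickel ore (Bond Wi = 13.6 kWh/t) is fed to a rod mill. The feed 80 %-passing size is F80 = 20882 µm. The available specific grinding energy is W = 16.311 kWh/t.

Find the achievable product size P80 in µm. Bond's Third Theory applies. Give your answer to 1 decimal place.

P80 = 62.1 µm

Bond: W = 10·Wi·(1/√P80 − 1/√F80)
P80^(−½) = W/(10 Wi) + F80^(−½)
  = 16.3110/(10·13.6) + 1/√20882 = 0.119934 + 0.006920 = 0.126854
P80 = (1/0.126854)² = 7.8831² = 62.14 µm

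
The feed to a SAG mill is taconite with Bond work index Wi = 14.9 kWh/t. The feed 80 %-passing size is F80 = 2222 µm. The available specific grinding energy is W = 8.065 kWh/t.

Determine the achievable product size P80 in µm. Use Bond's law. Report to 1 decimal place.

P80 = 176.2 µm

W = 10·Wi·(P80^(-½) − F80^(-½))
1/√P80 = 1/√F80 + W/(10·Wi)
  = 8.0650/(10·14.9) + 1/√2222 = 0.054128 + 0.021214 = 0.075342
P80 = (1/0.075342)² = 13.2728² = 176.17 µm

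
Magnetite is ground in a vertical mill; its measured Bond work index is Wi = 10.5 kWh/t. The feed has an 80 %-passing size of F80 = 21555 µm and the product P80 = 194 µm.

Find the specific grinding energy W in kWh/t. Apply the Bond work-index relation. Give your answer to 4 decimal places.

W = 6.8234 kWh/t

W_Bond = 10·Wi·(1/√P₈₀ − 1/√F₈₀)
1/√194 = 0.071796;  1/√21555 = 0.006811
W = 10·10.5·(0.071796 − 0.006811) = 6.8234 kWh/t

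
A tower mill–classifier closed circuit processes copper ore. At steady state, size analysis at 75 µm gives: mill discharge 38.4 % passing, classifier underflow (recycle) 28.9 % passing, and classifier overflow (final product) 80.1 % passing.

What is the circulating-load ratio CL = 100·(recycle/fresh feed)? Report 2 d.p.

Classifier node, passing 75 µm:
d + r·d = r·u + o → r(d−u) = o−d
r = (80.1 − 38.4)/(38.4 − 28.9) = 41.7/9.5 = 4.3895
CL = 100·r = 438.95 %

CL = 438.95 %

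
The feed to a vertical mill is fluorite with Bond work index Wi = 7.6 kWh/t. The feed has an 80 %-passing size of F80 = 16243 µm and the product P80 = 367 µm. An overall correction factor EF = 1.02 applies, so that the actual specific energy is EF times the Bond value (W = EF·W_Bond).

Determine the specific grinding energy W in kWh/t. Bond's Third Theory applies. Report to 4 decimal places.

W = 10·Wi·(P80^(-½) − F80^(-½))
1/√367 = 0.052200;  1/√16243 = 0.007846
W = 10·7.6·(0.052200 − 0.007846) = 3.3708 kWh/t
Corrected W = EF·W_Bond = 1.02·3.3708 = 3.4383 kWh/t

W = 3.4383 kWh/t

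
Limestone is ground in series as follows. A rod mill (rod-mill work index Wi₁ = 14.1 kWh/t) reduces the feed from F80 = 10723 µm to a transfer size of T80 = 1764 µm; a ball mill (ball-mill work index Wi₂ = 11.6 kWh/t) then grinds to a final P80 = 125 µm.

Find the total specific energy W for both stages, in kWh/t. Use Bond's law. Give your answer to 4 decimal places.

W = 10 Wi (P80^-0.5 − F80^-0.5)
Stage 1 (10723→1764 µm, Wi₁=14.1): W₁ = 10·14.1·(0.023810 − 0.009657) = 1.9955 kWh/t
Stage 2 (1764→125 µm, Wi₂=11.6): W₂ = 10·11.6·(0.089443 − 0.023810) = 7.6135 kWh/t
W = W₁ + W₂ = 1.9955 + 7.6135 = 9.6090 kWh/t

W = 9.6090 kWh/t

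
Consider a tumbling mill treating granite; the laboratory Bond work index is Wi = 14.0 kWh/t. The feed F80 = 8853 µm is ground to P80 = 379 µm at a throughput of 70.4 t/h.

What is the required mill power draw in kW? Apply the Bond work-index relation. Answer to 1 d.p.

P = 401.5 kW

W = 10 Wi (P80^-0.5 − F80^-0.5)
W = 10·14.0·(1/√379 − 1/√8853) = 10·14.0·(0.040738) = 5.7034 kWh/t
P = W·T = 5.7034·70.4 = 401.5 kW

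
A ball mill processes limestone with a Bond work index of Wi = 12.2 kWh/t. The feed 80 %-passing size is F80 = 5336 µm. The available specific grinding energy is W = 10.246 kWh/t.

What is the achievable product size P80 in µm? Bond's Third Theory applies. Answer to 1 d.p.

Bond: W = 10·Wi·(1/√P80 − 1/√F80)
1/√P80 = 1/√F80 + W/(10·Wi)
  = 10.2460/(10·12.2) + 1/√5336 = 0.083984 + 0.013690 = 0.097673
P80 = (1/0.097673)² = 10.2382² = 104.82 µm

P80 = 104.8 µm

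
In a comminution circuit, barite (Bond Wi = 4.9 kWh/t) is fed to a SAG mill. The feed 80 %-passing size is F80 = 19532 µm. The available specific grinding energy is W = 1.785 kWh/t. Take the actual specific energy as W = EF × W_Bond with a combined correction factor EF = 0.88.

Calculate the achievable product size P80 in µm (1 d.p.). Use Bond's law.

P80 = 424.2 µm

W = 10 Wi (1/√P80 − 1/√F80)  [Bond]
W_Bond = W / EF = 1.785 / 0.88 = 2.0284 kWh/t
P80^(−½) = W_Bond/(10 Wi) + F80^(−½)
  = 2.0284/(10·4.9) + 1/√19532 = 0.041396 + 0.007155 = 0.048551
P80 = (1/0.048551)² = 20.5967² = 424.23 µm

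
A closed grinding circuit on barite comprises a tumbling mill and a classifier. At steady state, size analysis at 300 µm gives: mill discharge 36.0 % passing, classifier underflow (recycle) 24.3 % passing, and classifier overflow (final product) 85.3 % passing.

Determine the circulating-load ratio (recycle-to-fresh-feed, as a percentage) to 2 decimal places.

CL = 421.37 %

Classifier node, passing 300 µm:
r = (o − d)/(d − u)
r = (85.3 − 36.0)/(36.0 − 24.3) = 49.3/11.7 = 4.2137
CL = 100·r = 421.37 %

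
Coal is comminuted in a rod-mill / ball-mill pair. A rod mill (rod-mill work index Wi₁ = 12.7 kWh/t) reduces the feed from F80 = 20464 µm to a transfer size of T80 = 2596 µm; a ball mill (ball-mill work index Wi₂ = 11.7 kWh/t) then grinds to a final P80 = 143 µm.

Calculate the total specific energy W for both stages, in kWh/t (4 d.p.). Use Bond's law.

W = 9.0925 kWh/t

W_Bond = 10·Wi·(1/√P₈₀ − 1/√F₈₀)
Stage 1 (20464→2596 µm, Wi₁=12.7): W₁ = 10·12.7·(0.019627 − 0.006990) = 1.6048 kWh/t
Stage 2 (2596→143 µm, Wi₂=11.7): W₂ = 10·11.7·(0.083624 − 0.019627) = 7.4877 kWh/t
W = W₁ + W₂ = 1.6048 + 7.4877 = 9.0925 kWh/t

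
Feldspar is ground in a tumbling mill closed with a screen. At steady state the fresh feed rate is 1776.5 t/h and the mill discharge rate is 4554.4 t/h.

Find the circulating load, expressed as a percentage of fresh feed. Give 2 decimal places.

Steady state: M = F + R.
R = M − F = 4554.4 − 1776.5 = 2777.9 t/h
CL = 100·R/F = 100·2777.9/1776.5 = 156.37 %

CL = 156.37 %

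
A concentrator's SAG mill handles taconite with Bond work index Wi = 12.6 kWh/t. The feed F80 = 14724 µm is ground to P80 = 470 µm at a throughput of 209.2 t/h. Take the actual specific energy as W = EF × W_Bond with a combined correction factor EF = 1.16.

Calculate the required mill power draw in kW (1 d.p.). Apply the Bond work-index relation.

P = 1158.4 kW

W = 10 Wi (P80^-0.5 − F80^-0.5)
W = 10·12.6·(1/√470 − 1/√14724) = 10·12.6·(0.037885) = 4.7736 kWh/t
W_actual = 1.16 × 4.7736 = 5.5373 kWh/t
P = W·T = 5.5373·209.2 = 1158.4 kW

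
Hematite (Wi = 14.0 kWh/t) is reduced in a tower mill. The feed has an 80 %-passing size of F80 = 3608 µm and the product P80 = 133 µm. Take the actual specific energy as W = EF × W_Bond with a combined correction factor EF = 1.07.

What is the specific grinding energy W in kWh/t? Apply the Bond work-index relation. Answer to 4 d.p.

W = 10.4954 kWh/t

Bond:  W = 10 Wi (1/√P − 1/√F)
1/√133 = 0.086711;  1/√3608 = 0.016648
W = 10·14.0·(0.086711 − 0.016648) = 9.8088 kWh/t
W_actual = 1.07 × 9.8088 = 10.4954 kWh/t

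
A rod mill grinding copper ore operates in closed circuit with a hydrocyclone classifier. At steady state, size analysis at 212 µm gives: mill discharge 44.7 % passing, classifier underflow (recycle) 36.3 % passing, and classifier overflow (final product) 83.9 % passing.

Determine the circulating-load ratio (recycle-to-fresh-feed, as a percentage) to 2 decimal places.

CL = 466.67 %

Mass balance on the −212 µm fraction:
(1+r)·d = r·u + o ⇒ r = (o−d)/(d−u)
r = (83.9 − 44.7)/(44.7 − 36.3) = 39.2/8.4 = 4.6667
CL = 100·r = 466.67 %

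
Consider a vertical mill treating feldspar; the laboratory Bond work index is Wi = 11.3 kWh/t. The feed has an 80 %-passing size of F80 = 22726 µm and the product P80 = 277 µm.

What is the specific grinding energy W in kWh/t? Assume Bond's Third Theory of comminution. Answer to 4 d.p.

W = 6.0399 kWh/t

W = 10 Wi (1/√P80 − 1/√F80)  [Bond]
1/√277 = 0.060084;  1/√22726 = 0.006633
W = 10·11.3·(0.060084 − 0.006633) = 6.0399 kWh/t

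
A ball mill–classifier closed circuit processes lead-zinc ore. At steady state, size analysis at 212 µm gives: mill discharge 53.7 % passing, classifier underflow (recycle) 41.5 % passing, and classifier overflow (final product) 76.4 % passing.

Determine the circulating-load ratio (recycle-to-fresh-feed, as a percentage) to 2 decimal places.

CL = 186.07 %

Let r = R/F. Size balance at 212 µm:
(1+r)d = ru + o → r = (o−d)/(d−u)
r = (76.4 − 53.7)/(53.7 − 41.5) = 22.7/12.2 = 1.8607
CL = 100·r = 186.07 %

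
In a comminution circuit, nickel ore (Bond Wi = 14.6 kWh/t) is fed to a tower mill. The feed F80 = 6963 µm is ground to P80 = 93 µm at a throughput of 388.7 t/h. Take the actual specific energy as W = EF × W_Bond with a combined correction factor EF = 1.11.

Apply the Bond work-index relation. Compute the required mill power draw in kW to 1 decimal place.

Bond:  W = 10 Wi (1/√P − 1/√F)
W = 10·14.6·(1/√93 − 1/√6963) = 10·14.6·(0.091711) = 13.3898 kWh/t
Apply correction: 13.3898 × 1.11 = 14.8627 kWh/t
P = W·T = 14.8627·388.7 = 5777.1 kW

P = 5777.1 kW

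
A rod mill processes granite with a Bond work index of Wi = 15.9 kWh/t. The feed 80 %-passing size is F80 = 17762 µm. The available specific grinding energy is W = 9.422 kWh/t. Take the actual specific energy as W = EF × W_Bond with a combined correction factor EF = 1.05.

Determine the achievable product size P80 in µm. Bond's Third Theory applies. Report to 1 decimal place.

W = 10·Wi·[P80^(−½) − F80^(−½)]
W_Bond = W / EF = 9.422 / 1.05 = 8.9733 kWh/t
P80^-0.5 = F80^-0.5 + W_Bond/(10 Wi)
  = 8.9733/(10·15.9) + 1/√17762 = 0.056436 + 0.007503 = 0.063939
P80 = (1/0.063939)² = 15.6398² = 244.60 µm

P80 = 244.6 µm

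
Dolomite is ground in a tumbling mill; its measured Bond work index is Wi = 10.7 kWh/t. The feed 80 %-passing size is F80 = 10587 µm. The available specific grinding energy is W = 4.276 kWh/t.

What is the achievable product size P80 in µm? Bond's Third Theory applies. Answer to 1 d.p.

W = 10·Wi·[P80^(−½) − F80^(−½)]
⇒ 1/√P80 = W/(10 Wi) + 1/√F80
  = 4.2760/(10·10.7) + 1/√10587 = 0.039963 + 0.009719 = 0.049681
P80 = (1/0.049681)² = 20.1282² = 405.15 µm

P80 = 405.1 µm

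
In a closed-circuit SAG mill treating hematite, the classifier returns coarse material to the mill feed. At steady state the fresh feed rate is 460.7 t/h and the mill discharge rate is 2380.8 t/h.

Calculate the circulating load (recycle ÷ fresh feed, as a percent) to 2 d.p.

Steady state: M = F + R.
R = M − F = 2380.8 − 460.7 = 1920.1 t/h
CL = 100·R/F = 100·1920.1/460.7 = 416.78 %

CL = 416.78 %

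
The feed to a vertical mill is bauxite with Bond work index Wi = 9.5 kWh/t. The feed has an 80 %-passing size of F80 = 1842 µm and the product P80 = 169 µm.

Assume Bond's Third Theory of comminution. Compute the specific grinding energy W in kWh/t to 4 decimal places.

W = 5.0942 kWh/t

W = 10·Wi·[P80^(−½) − F80^(−½)]
1/√169 = 0.076923;  1/√1842 = 0.023300
W = 10·9.5·(0.076923 − 0.023300) = 5.0942 kWh/t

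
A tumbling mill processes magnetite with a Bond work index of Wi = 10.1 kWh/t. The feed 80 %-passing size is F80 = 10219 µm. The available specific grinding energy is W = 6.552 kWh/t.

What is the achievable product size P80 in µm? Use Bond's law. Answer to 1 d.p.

W = 10 Wi (P80^-0.5 − F80^-0.5)
P80^(−½) = W/(10 Wi) + F80^(−½)
  = 6.5520/(10·10.1) + 1/√10219 = 0.064871 + 0.009892 = 0.074764
P80 = (1/0.074764)² = 13.3755² = 178.90 µm

P80 = 178.9 µm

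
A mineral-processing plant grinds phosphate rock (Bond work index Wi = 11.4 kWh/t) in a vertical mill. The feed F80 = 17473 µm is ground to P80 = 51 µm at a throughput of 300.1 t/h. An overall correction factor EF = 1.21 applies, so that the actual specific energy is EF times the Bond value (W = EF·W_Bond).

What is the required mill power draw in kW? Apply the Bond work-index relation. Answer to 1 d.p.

P = 5483.4 kW

Bond: W = 10·Wi·(1/√P80 − 1/√F80)
W = 10·11.4·(1/√51 − 1/√17473) = 10·11.4·(0.132463) = 15.1008 kWh/t
With EF = 1.21: W = 15.1008·1.21 = 18.2719 kWh/t
Power = W × throughput = 18.2719 kWh/t × 300.1 t/h = 5483.4 kW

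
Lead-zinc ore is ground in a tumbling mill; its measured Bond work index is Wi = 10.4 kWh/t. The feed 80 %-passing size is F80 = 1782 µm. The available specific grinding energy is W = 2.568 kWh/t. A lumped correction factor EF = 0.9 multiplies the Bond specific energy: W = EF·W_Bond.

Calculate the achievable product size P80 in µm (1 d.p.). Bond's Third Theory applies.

Bond:  W = 10 Wi (1/√P − 1/√F)
W_Bond = W / EF = 2.568 / 0.9 = 2.8533 kWh/t
P80^-0.5 = F80^-0.5 + W_Bond/(10 Wi)
  = 2.8533/(10·10.4) + 1/√1782 = 0.027436 + 0.023689 = 0.051125
P80 = (1/0.051125)² = 19.5600² = 382.59 µm

P80 = 382.6 µm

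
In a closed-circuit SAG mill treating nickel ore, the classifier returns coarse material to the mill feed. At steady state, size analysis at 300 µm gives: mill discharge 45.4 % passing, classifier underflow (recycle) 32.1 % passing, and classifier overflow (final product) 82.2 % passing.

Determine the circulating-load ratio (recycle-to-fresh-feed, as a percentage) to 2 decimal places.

CL = 276.69 %

Balance %-passing 300 µm (r = R/F):
(1+r)d = ru + o → r = (o−d)/(d−u)
r = (82.2 − 45.4)/(45.4 − 32.1) = 36.8/13.3 = 2.7669
CL = 100·r = 276.69 %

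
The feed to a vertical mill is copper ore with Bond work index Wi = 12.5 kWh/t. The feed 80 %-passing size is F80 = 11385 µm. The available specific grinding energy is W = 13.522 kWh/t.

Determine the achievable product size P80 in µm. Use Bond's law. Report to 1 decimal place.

W = 10·Wi·(P80^(-½) − F80^(-½))
P80^(−½) = W/(10 Wi) + F80^(−½)
  = 13.5220/(10·12.5) + 1/√11385 = 0.108176 + 0.009372 = 0.117548
P80 = (1/0.117548)² = 8.5072² = 72.37 µm

P80 = 72.4 µm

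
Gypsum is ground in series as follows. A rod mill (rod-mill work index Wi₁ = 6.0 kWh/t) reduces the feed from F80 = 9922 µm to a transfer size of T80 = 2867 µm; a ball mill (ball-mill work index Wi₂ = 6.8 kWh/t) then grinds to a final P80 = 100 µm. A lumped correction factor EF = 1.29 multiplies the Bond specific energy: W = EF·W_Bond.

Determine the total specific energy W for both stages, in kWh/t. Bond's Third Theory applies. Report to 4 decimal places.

W_Bond = 10·Wi·(1/√P₈₀ − 1/√F₈₀)
Stage 1 (9922→2867 µm, Wi₁=6.0): W₁ = 10·6.0·(0.018676 − 0.010039) = 0.5182 kWh/t
Stage 2 (2867→100 µm, Wi₂=6.8): W₂ = 10·6.8·(0.100000 − 0.018676) = 5.5300 kWh/t
W = W₁ + W₂ = 0.5182 + 5.5300 = 6.0482 kWh/t
With EF = 1.29: W = 6.0482·1.29 = 7.8022 kWh/t

W = 7.8022 kWh/t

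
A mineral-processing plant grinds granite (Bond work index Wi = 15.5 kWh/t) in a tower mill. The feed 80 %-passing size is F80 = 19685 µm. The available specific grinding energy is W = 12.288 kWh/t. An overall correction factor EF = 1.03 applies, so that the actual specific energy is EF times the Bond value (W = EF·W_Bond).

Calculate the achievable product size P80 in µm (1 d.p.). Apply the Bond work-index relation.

W = 10 Wi / √P80 − 10 Wi / √F80
W_Bond = W / EF = 12.288 / 1.03 = 11.9301 kWh/t
P80^-0.5 = F80^-0.5 + W_Bond/(10 Wi)
  = 11.9301/(10·15.5) + 1/√19685 = 0.076968 + 0.007127 = 0.084096
P80 = (1/0.084096)² = 11.8912² = 141.40 µm

P80 = 141.4 µm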